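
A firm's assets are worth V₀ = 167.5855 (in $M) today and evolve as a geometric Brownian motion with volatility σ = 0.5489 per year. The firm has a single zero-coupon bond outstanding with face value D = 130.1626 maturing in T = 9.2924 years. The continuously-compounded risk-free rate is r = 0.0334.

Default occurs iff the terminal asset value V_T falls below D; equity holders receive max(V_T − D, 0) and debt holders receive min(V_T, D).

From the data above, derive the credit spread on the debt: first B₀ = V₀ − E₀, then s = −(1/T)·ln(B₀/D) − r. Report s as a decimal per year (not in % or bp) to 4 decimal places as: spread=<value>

With assets at 167.5855 and a single debt payment of 130.1626 at 9.2924 years:
d₁ = [ln(V₀/D) + (r + σ²/2)T] / (σ√T)
   = [ln(167.5855/130.1626) + (0.0334 + 0.5·0.5489²)·9.2924] / (0.5489·√9.2924)
   = [0.252709 + 1.710225] / 1.673236 = 1.173137
d₂ = d₁ − σ√T = 1.173137 − 1.673236 = -0.500099
N(d₁) = 0.879630,  N(d₂) = 0.308503,  e^(−rT) = 0.733178
E₀ = V₀·N(d₁) − D·e^(−rT)·N(d₂)
   = 167.5855·0.879630 − 130.1626·0.733178·0.308503 = 117.972002
B₀ = V₀ − E₀ = 167.5855 − 117.972002 = 49.613498
spread = −(1/T)·ln(B₀/D) − r = −(1/9.2924)·ln(49.613498/130.1626) − 0.0334 = 0.07039681

spread=0.0704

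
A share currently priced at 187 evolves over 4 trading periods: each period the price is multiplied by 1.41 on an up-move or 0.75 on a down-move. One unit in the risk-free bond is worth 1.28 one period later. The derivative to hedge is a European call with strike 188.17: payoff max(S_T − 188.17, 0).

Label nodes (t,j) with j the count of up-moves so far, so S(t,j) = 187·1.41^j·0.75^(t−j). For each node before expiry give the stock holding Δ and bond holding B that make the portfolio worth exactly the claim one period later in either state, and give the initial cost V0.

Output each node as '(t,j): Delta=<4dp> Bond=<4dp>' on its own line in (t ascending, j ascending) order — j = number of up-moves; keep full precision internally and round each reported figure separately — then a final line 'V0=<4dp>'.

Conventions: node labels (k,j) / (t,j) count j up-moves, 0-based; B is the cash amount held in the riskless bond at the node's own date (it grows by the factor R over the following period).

Under the risk-neutral measure, an up-move has probability p* = (R−d)/(u−d) = 0.8030 and values discount at R = 1.28.
Payoffs at expiry: V(4,0)=0.0000, V(4,1)=0.0000, V(4,2)=20.9533, V(4,3)=204.9817, V(4,4)=550.9553
Node (3,0) S=78.8906: V=(p*·0.0000+(1−p*)·0.0000)/1.28=0.0000; Δ=(0.0000−0.0000)/(111.2358−59.1680)=0.0000; B=V−Δ·S=0.0000
Node (3,1) S=148.3144: V=(p*·20.9533+(1−p*)·0.0000)/1.28=13.1454; Δ=(20.9533−0.0000)/(209.1233−111.2358)=0.2141; B=V−Δ·S=-18.6020
Node (3,2) S=278.8310: V=(p*·204.9817+(1−p*)·20.9533)/1.28=131.8232; Δ=(204.9817−20.9533)/(393.1517−209.1233)=1.0000; B=V−Δ·S=-147.0078
Node (3,3) S=524.2023: V=(p*·550.9553+(1−p*)·204.9817)/1.28=377.1945; Δ=(550.9553−204.9817)/(739.1253−393.1517)=1.0000; B=V−Δ·S=-147.0078
Node (2,0) S=105.1875: V=(p*·13.1454+(1−p*)·0.0000)/1.28=8.2470; Δ=(13.1454−0.0000)/(148.3144−78.8906)=0.1894; B=V−Δ·S=-11.6703
Node (2,1) S=197.7525: V=(p*·131.8232+(1−p*)·13.1454)/1.28=84.7244; Δ=(131.8232−13.1454)/(278.8310−148.3144)=0.9093; B=V−Δ·S=-95.0904
Node (2,2) S=371.7747: V=(p*·377.1945+(1−p*)·131.8232)/1.28=256.9248; Δ=(377.1945−131.8232)/(524.2023−278.8310)=1.0000; B=V−Δ·S=-114.8499
Node (1,0) S=140.2500: V=(p*·84.7244+(1−p*)·8.2470)/1.28=54.4224; Δ=(84.7244−8.2470)/(197.7525−105.1875)=0.8262; B=V−Δ·S=-61.4525
Node (1,1) S=263.6700: V=(p*·256.9248+(1−p*)·84.7244)/1.28=174.2239; Δ=(256.9248−84.7244)/(371.7747−197.7525)=0.9895; B=V−Δ·S=-86.6858
Node (0,0) S=187.0000: V=(p*·174.2239+(1−p*)·54.4224)/1.28=117.6771; Δ=(174.2239−54.4224)/(263.6700−140.2500)=0.9707; B=V−Δ·S=-63.8403
Verification: the root portfolio costs Δ(0,0)·S0 + B(0,0) = 117.6771, matching V0.

(0,0): Delta=0.9707 Bond=-63.8403
(1,0): Delta=0.8262 Bond=-61.4525
(1,1): Delta=0.9895 Bond=-86.6858
(2,0): Delta=0.1894 Bond=-11.6703
(2,1): Delta=0.9093 Bond=-95.0904
(2,2): Delta=1.0000 Bond=-114.8499
(3,0): Delta=0.0000 Bond=0.0000
(3,1): Delta=0.2141 Bond=-18.6020
(3,2): Delta=1.0000 Bond=-147.0078
(3,3): Delta=1.0000 Bond=-147.0078
V0=117.6771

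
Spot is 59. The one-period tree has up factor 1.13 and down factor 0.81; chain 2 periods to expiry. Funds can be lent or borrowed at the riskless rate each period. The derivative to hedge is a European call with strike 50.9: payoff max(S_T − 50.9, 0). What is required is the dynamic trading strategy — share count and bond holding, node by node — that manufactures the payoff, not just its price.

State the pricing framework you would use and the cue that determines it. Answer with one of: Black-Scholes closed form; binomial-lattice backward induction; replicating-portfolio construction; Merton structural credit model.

Key observation: since the answer must list Δ and B at each node of the 1.13/0.81 lattice on 59, the replicating-portfolio method — solving the two-state system at every node — is the one that applies.

framework: replicating-portfolio construction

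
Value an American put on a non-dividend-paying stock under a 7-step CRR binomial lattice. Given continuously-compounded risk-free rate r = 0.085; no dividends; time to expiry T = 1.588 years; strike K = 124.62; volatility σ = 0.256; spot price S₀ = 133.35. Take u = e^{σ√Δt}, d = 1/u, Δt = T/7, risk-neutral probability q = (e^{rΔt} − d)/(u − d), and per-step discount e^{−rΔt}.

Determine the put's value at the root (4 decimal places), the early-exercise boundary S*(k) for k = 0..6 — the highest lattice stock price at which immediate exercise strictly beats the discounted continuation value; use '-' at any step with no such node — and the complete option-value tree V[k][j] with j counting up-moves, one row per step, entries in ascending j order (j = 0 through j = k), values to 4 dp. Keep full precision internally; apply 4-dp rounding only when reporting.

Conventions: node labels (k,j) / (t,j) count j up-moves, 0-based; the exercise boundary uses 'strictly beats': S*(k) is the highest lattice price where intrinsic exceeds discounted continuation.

Δt=0.22686, u=1.12968, d=0.88521, q=0.54920, disc=e^(-rΔt)=0.98090
k=7 terminal: V=max(K-S,0) → 67.8246 52.1394 32.1224 6.5774 0.0000 0.0000 0.0000 0.0000
k=6: j=0 S=64.1605 intr=60.4595 cont=58.0795 V=60.4595[EX]; j=1 S=81.8797 intr=42.7403 cont=40.3603 V=42.7403[EX]; j=2 S=104.4924 intr=20.1276 cont=17.7476 V=20.1276[EX]; j=3 S=133.3500 intr=0.0000 cont=2.9085 V=2.9085[hold]; j=4 S=170.1772 intr=0.0000 cont=0.0000 V=0.0000[hold]; j=5 S=217.1750 intr=0.0000 cont=0.0000 V=0.0000[hold]; j=6 S=277.1522 intr=0.0000 cont=0.0000 V=0.0000[hold]  S*(6)=104.4924
k=5: j=0 S=72.4806 intr=52.1394 cont=49.7594 V=52.1394[EX]; j=1 S=92.4976 intr=32.1224 cont=29.7424 V=32.1224[EX]; j=2 S=118.0426 intr=6.5774 cont=10.4671 V=10.4671[hold]; j=3 S=150.6424 intr=0.0000 cont=1.2861 V=1.2861[hold]; j=4 S=192.2453 intr=0.0000 cont=0.0000 V=0.0000[hold]; j=5 S=245.3376 intr=0.0000 cont=0.0000 V=0.0000[hold]  S*(5)=92.4976
k=4: j=0 S=81.8797 intr=42.7403 cont=40.3603 V=42.7403[EX]; j=1 S=104.4924 intr=20.1276 cont=19.8431 V=20.1276[EX]; j=2 S=133.3500 intr=0.0000 cont=5.3213 V=5.3213[hold]; j=3 S=170.1772 intr=0.0000 cont=0.5687 V=0.5687[hold]; j=4 S=217.1750 intr=0.0000 cont=0.0000 V=0.0000[hold]  S*(4)=104.4924
k=3: j=0 S=92.4976 intr=32.1224 cont=29.7424 V=32.1224[EX]; j=1 S=118.0426 intr=6.5774 cont=11.7670 V=11.7670[hold]; j=2 S=150.6424 intr=0.0000 cont=2.6594 V=2.6594[hold]; j=3 S=192.2453 intr=0.0000 cont=0.2515 V=0.2515[hold]  S*(3)=92.4976
k=2: j=0 S=104.4924 intr=20.1276 cont=20.5433 V=20.5433[hold]; j=1 S=133.3500 intr=0.0000 cont=6.6359 V=6.6359[hold]; j=2 S=170.1772 intr=0.0000 cont=1.3115 V=1.3115[hold]  S*(2)=-
k=1: j=0 S=118.0426 intr=6.5774 cont=12.6589 V=12.6589[hold]; j=1 S=150.6424 intr=0.0000 cont=3.6409 V=3.6409[hold]  S*(1)=-
k=0: j=0 S=133.3500 intr=0.0000 cont=7.5591 V=7.5591[hold]  S*(0)=-

price = 7.5591
boundary = - - - 92.4976 104.4924 92.4976 104.4924
tree:
7.5591
12.6589 3.6409
20.5433 6.6359 1.3115
32.1224 11.7670 2.6594 0.2515
42.7403 20.1276 5.3213 0.5687 0.0000
52.1394 32.1224 10.4671 1.2861 0.0000 0.0000
60.4595 42.7403 20.1276 2.9085 0.0000 0.0000 0.0000
67.8246 52.1394 32.1224 6.5774 0.0000 0.0000 0.0000 0.0000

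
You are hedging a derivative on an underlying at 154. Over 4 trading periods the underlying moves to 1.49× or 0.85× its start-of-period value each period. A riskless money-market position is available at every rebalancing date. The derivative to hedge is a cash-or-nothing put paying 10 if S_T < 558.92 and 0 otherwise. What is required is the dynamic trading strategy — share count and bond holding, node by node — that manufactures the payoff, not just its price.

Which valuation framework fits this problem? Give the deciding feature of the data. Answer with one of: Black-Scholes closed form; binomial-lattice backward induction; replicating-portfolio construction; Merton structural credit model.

Key observation: what is demanded is not a single number but the (Δ, B) position at each node of the 1.49/0.85 tree starting at 154; constructing those positions is the replicating-portfolio method.

framework: replicating-portfolio construction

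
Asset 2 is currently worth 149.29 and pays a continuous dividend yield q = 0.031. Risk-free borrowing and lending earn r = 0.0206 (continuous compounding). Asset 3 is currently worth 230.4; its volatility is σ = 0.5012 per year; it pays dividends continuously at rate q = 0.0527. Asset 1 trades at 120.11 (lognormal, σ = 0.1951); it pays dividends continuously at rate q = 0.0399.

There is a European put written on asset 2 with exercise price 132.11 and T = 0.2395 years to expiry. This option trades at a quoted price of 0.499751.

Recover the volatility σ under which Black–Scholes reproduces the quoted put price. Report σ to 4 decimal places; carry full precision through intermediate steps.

sigma = 0.1807

At σ = 0.1807 the Black–Scholes value reproduces the quote:
σ√T = 0.1807·√0.2395 = 0.088432
d₁ = (ln(S/K) + (r−q+σ²/2)T) / (σ√T) = (ln(149.29/132.11) + (0.0206−0.031+0.1807²/2)·0.2395) / 0.088432 = (0.122256 + 0.001419) / 0.088432 = 1.398529
d₂ = d₁ − σ√T = 1.398529 − 0.088432 = 1.310097
e^{−rT} = 0.995078
e^{−qT} = 0.992603
N(−d₁) = 0.080977,  N(−d₂) = 0.095082
V = K·e^{−rT}·N(−d₂) − S·e^{−qT}·N(−d₁) = 12.499400 − 11.999649 = 0.499751 (the quoted price), and the Black–Scholes price is strictly increasing in σ, so σ is unique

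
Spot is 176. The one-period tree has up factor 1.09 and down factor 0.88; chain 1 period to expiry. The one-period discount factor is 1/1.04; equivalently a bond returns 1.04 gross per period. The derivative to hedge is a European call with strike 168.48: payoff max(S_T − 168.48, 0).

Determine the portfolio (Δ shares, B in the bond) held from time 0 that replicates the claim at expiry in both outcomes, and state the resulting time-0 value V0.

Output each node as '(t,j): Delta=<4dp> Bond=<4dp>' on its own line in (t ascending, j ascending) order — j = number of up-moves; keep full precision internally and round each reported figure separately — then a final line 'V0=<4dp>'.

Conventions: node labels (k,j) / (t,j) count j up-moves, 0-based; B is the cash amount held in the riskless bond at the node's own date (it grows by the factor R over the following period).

(0,0): Delta=0.6320 Bond=-94.1245
V0=17.1136

No-arbitrage ⇒ martingale measure with p* = (R−d)/(u−d) = 0.7619.
Payoffs at expiry: V(1,0)=0.0000, V(1,1)=23.3600
  t=0,j=0: stock 176.0000 → up 191.8400 (V=23.3600), down 154.8800 (V=0.0000). Price 17.1136; hedge Δ=0.6320, bond B=-94.1245.
As a check, the time-0 holding Δ(0,0)·S0 + B(0,0) comes to 17.1136 — exactly V0.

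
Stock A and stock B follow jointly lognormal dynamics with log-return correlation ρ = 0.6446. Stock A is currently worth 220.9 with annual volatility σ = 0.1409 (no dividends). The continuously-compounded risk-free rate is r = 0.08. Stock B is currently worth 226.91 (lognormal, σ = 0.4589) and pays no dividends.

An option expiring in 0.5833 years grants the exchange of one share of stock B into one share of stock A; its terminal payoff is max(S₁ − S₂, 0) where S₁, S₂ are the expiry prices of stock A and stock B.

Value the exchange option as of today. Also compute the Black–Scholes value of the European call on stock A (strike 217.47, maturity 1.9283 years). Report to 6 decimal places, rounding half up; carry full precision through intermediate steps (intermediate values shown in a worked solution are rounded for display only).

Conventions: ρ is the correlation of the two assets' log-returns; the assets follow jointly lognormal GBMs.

σ_eff = √(σ₁² + σ₂² − 2ρσ₁σ₂) = √(0.1409² + 0.4589² − 2·0.6446·0.1409·0.4589) = 0.383515
d₁ = (ln(S₁/S₂) + (q₂ − q₁ + σ_eff²/2)T) / (σ_eff√T) = (ln(220.9/226.91) + (0.0 − 0.0 + 0.073542)·0.5833) / 0.292906 = 0.054808
d₂ = d₁ − σ_eff√T = 0.054808 − 0.292906 = -0.238098
N(d₁) = 0.521854,  N(d₂) = 0.405903
V = S₁·e^{−q₁T}·N(d₁) − S₂·e^{−q₂T}·N(d₂) = 115.277612 − 92.103353 = 23.174259
[vanilla: stock A call K=217.47]
σ√T = 0.1409·√1.9283 = 0.195658
d₁ = (ln(S/K) + (r+σ²/2)T) / (σ√T) = (ln(220.9/217.47) + (0.08+0.1409²/2)·1.9283) / 0.195658 = (0.015649 + 0.173405) / 0.195658 = 0.966247
d₂ = d₁ − σ√T = 0.966247 − 0.195658 = 0.770589
e^{−rT} = 0.857046
N(d₁) = 0.833040,  N(d₂) = 0.779525
price = S·N(d₁) − K·e^{−rT}·N(d₂) = 184.018479 − 145.289160 = 38.729319

exchange price = 23.174259
price(stock A call K=217.47) = 38.729319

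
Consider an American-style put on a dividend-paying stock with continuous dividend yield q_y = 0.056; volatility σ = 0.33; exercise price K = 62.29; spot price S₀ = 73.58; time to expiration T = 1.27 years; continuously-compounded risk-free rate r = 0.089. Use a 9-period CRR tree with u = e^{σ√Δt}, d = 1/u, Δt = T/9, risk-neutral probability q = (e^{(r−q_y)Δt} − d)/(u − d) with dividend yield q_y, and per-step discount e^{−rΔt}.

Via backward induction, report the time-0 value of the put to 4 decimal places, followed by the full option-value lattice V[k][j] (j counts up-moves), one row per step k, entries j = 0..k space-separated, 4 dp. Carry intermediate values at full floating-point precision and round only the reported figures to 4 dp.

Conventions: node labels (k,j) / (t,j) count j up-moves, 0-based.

price = 4.2475
tree:
4.2475
6.3201 2.1815
9.1605 3.5016 0.8520
12.8785 5.4943 1.5002 0.1936
17.4761 8.3850 2.6016 0.3827 0.0000
22.7009 12.3655 4.4231 0.7566 0.0000 0.0000
27.3165 17.4761 7.3203 1.4959 0.0000 0.0000 0.0000
31.3940 22.7009 11.6562 2.9577 0.0000 0.0000 0.0000 0.0000
34.9961 27.3165 17.4761 5.8477 0.0000 0.0000 0.0000 0.0000 0.0000
38.1782 31.3940 22.7009 11.5618 0.0000 0.0000 0.0000 0.0000 0.0000 0.0000

params: Δt=0.14111 u=1.13197 d=0.88341 q=0.48783 e^(-rΔt)=0.98752
t_9 payoffs: 38.1782 31.3940 22.7009 11.5618 0.0000 0.0000 0.0000 0.0000 0.0000 0.0000
k=8: node(8,0) S=27.2939 payoff=34.9961 vs cont=34.4335 → 34.9961 [stop]  node(8,1) S=34.9735 payoff=27.3165 vs cont=26.8144 → 27.3165 [stop]  node(8,2) S=44.8139 payoff=17.4761 vs cont=17.0514 → 17.4761 [stop]  node(8,3) S=57.4231 payoff=4.8669 vs cont=5.8477 → 5.8477 [wait]  node(8,4) S=73.5800 payoff=0.0000 vs cont=0.0000 → 0.0000 [wait]  node(8,5) S=94.2830 payoff=0.0000 vs cont=0.0000 → 0.0000 [wait]  node(8,6) S=120.8111 payoff=0.0000 vs cont=0.0000 → 0.0000 [wait]  node(8,7) S=154.8033 payoff=0.0000 vs cont=0.0000 → 0.0000 [wait]  node(8,8) S=198.3599 payoff=0.0000 vs cont=0.0000 → 0.0000 [wait]
k=7: node(7,0) S=30.8960 payoff=31.3940 vs cont=30.8598 → 31.3940 [stop]  node(7,1) S=39.5891 payoff=22.7009 vs cont=22.2351 → 22.7009 [stop]  node(7,2) S=50.7282 payoff=11.5618 vs cont=11.6562 → 11.6562 [wait]  node(7,3) S=65.0014 payoff=0.0000 vs cont=2.9577 → 2.9577 [wait]  node(7,4) S=83.2907 payoff=0.0000 vs cont=0.0000 → 0.0000 [wait]  node(7,5) S=106.7260 payoff=0.0000 vs cont=0.0000 → 0.0000 [wait]  node(7,6) S=136.7551 payoff=0.0000 vs cont=0.0000 → 0.0000 [wait]  node(7,7) S=175.2335 payoff=0.0000 vs cont=0.0000 → 0.0000 [wait]
k=6: node(6,0) S=34.9735 payoff=27.3165 vs cont=26.8144 → 27.3165 [stop]  node(6,1) S=44.8139 payoff=17.4761 vs cont=17.0969 → 17.4761 [stop]  node(6,2) S=57.4231 payoff=4.8669 vs cont=7.3203 → 7.3203 [wait]  node(6,3) S=73.5800 payoff=0.0000 vs cont=1.4959 → 1.4959 [wait]  node(6,4) S=94.2830 payoff=0.0000 vs cont=0.0000 → 0.0000 [wait]  node(6,5) S=120.8111 payoff=0.0000 vs cont=0.0000 → 0.0000 [wait]  node(6,6) S=154.8033 payoff=0.0000 vs cont=0.0000 → 0.0000 [wait]
k=5: node(5,0) S=39.5891 payoff=22.7009 vs cont=22.2351 → 22.7009 [stop]  node(5,1) S=50.7282 payoff=11.5618 vs cont=12.3655 → 12.3655 [wait]  node(5,2) S=65.0014 payoff=0.0000 vs cont=4.4231 → 4.4231 [wait]  node(5,3) S=83.2907 payoff=0.0000 vs cont=0.7566 → 0.7566 [wait]  node(5,4) S=106.7260 payoff=0.0000 vs cont=0.0000 → 0.0000 [wait]  node(5,5) S=136.7551 payoff=0.0000 vs cont=0.0000 → 0.0000 [wait]
k=4: node(4,0) S=44.8139 payoff=17.4761 vs cont=17.4386 → 17.4761 [stop]  node(4,1) S=57.4231 payoff=4.8669 vs cont=8.3850 → 8.3850 [wait]  node(4,2) S=73.5800 payoff=0.0000 vs cont=2.6016 → 2.6016 [wait]  node(4,3) S=94.2830 payoff=0.0000 vs cont=0.3827 → 0.3827 [wait]  node(4,4) S=120.8111 payoff=0.0000 vs cont=0.0000 → 0.0000 [wait]
k=3: node(3,0) S=50.7282 payoff=11.5618 vs cont=12.8785 → 12.8785 [wait]  node(3,1) S=65.0014 payoff=0.0000 vs cont=5.4943 → 5.4943 [wait]  node(3,2) S=83.2907 payoff=0.0000 vs cont=1.5002 → 1.5002 [wait]  node(3,3) S=106.7260 payoff=0.0000 vs cont=0.1936 → 0.1936 [wait]
k=2: node(2,0) S=57.4231 payoff=4.8669 vs cont=9.1605 → 9.1605 [wait]  node(2,1) S=73.5800 payoff=0.0000 vs cont=3.5016 → 3.5016 [wait]  node(2,2) S=94.2830 payoff=0.0000 vs cont=0.8520 → 0.8520 [wait]
k=1: node(1,0) S=65.0014 payoff=0.0000 vs cont=6.3201 → 6.3201 [wait]  node(1,1) S=83.2907 payoff=0.0000 vs cont=2.1815 → 2.1815 [wait]
k=0: node(0,0) S=73.5800 payoff=0.0000 vs cont=4.2475 → 4.2475 [wait]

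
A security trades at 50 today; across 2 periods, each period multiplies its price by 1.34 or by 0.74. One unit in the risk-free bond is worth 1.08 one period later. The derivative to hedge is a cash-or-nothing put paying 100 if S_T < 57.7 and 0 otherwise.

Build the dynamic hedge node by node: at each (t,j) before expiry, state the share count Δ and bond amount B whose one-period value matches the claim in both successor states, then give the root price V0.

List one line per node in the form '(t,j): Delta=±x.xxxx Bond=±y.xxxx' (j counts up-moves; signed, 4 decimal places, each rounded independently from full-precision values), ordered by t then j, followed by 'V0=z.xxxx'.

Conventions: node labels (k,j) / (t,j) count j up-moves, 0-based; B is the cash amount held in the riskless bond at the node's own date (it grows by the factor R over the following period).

(0,0): Delta=-1.7490 Bond=145.6523
(1,0): Delta=0.0000 Bond=92.5926
(1,1): Delta=-2.4876 Bond=206.7901
V0=58.2038

Arbitrage-free pricing uses the up-move probability p* = (R−d)/(u−d) = 0.5667, discounting each step at R = 1.08.
Terminal payoffs: V(2,0)=100.0000, V(2,1)=100.0000, V(2,2)=0.0000
  t=1,j=0: stock 37.0000 → up 49.5800 (V=100.0000), down 27.3800 (V=100.0000). Price 92.5926; hedge Δ=0.0000, bond B=92.5926.
  t=1,j=1: stock 67.0000 → up 89.7800 (V=0.0000), down 49.5800 (V=100.0000). Price 40.1235; hedge Δ=-2.4876, bond B=206.7901.
  t=0,j=0: stock 50.0000 → up 67.0000 (V=40.1235), down 37.0000 (V=92.5926). Price 58.2038; hedge Δ=-1.7490, bond B=145.6523.
Sanity check at the root: Δ(0,0)·S0 + B(0,0) reproduces V0 = 58.2038.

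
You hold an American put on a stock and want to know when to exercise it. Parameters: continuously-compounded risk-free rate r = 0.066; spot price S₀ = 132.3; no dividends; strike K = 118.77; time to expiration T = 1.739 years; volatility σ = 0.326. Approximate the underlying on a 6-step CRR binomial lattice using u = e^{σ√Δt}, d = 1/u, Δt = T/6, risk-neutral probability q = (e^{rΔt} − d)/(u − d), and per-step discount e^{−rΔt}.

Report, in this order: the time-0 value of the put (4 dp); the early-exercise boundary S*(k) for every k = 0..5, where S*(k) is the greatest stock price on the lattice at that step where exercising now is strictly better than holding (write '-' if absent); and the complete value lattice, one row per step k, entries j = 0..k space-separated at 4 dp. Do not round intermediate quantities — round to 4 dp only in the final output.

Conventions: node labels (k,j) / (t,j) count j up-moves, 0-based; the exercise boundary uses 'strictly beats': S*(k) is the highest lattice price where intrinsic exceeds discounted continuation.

price = 10.7943
boundary = - - - 78.1441 65.5654 78.1441
tree:
10.7943
17.4052 4.8753
27.1435 8.7431 1.3580
40.6259 15.2662 2.8306 0.0000
53.2046 25.6556 5.9001 0.0000 0.0000
63.7585 40.6259 12.2982 0.0000 0.0000 0.0000
72.6136 53.2046 25.6341 0.0000 0.0000 0.0000 0.0000

Δt=0.28983  u=1.19185  d=0.83903  q=0.51098  discount=0.98105
step 6 (expiry): payoffs max(K−S,0) = 72.6136 53.2046 25.6341 0.0000 0.0000 0.0000 0.0000
step 5: (k=5,j=0): S=55.0115, K−S=63.7585, hold=61.5081 ⇒ V=63.7585 exercise | (k=5,j=1): S=78.1441, K−S=40.6259, hold=38.3756 ⇒ V=40.6259 exercise | (k=5,j=2): S=111.0040, K−S=7.7660, hold=12.2982 ⇒ V=12.2982 continue | (k=5,j=3): S=157.6816, K−S=0.0000, hold=0.0000 ⇒ V=0.0000 continue | (k=5,j=4): S=223.9874, K−S=0.0000, hold=0.0000 ⇒ V=0.0000 continue | (k=5,j=5): S=318.1750, K−S=0.0000, hold=0.0000 ⇒ V=0.0000 continue  boundary S*=78.1441
step 4: (k=4,j=0): S=65.5654, K−S=53.2046, hold=50.9542 ⇒ V=53.2046 exercise | (k=4,j=1): S=93.1359, K−S=25.6341, hold=25.6556 ⇒ V=25.6556 continue | (k=4,j=2): S=132.3000, K−S=0.0000, hold=5.9001 ⇒ V=5.9001 continue | (k=4,j=3): S=187.9327, K−S=0.0000, hold=0.0000 ⇒ V=0.0000 continue | (k=4,j=4): S=266.9592, K−S=0.0000, hold=0.0000 ⇒ V=0.0000 continue  boundary S*=65.5654
step 3: (k=3,j=0): S=78.1441, K−S=40.6259, hold=38.3864 ⇒ V=40.6259 exercise | (k=3,j=1): S=111.0040, K−S=7.7660, hold=15.2662 ⇒ V=15.2662 continue | (k=3,j=2): S=157.6816, K−S=0.0000, hold=2.8306 ⇒ V=2.8306 continue | (k=3,j=3): S=223.9874, K−S=0.0000, hold=0.0000 ⇒ V=0.0000 continue  boundary S*=78.1441
step 2: (k=2,j=0): S=93.1359, K−S=25.6341, hold=27.1435 ⇒ V=27.1435 continue | (k=2,j=1): S=132.3000, K−S=0.0000, hold=8.7431 ⇒ V=8.7431 continue | (k=2,j=2): S=187.9327, K−S=0.0000, hold=1.3580 ⇒ V=1.3580 continue  boundary S*=-
step 1: (k=1,j=0): S=111.0040, K−S=7.7660, hold=17.4052 ⇒ V=17.4052 continue | (k=1,j=1): S=157.6816, K−S=0.0000, hold=4.8753 ⇒ V=4.8753 continue  boundary S*=-
step 0: (k=0,j=0): S=132.3000, K−S=0.0000, hold=10.7943 ⇒ V=10.7943 continue  boundary S*=-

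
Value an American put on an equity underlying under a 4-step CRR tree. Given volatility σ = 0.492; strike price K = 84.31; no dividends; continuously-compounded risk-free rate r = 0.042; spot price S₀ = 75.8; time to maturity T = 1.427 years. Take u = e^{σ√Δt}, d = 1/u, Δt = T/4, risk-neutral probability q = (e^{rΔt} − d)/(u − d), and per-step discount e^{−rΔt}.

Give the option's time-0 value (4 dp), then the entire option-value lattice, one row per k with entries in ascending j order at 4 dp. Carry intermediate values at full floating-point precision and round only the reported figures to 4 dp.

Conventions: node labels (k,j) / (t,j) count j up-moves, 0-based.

price = 20.9704
tree:
20.9704
30.3620 10.3013
42.1965 17.0491 2.4767
52.9195 27.8104 4.5910 0.0000
60.9122 42.1965 8.5100 0.0000 0.0000

Δt=0.35675  u=1.34160  d=0.74538  q=0.45238  discount=0.98513
step 4 (expiry): payoffs max(K−S,0) = 60.9122 42.1965 8.5100 0.0000 0.0000
k=3: (k=3,j=0): S=31.3905, K−S=52.9195, hold=51.6657 ⇒ V=52.9195 exercise | (k=3,j=1): S=56.4996, K−S=27.8104, hold=26.5565 ⇒ V=27.8104 exercise | (k=3,j=2): S=101.6934, K−S=0.0000, hold=4.5910 ⇒ V=4.5910 continue | (k=3,j=3): S=183.0376, K−S=0.0000, hold=0.0000 ⇒ V=0.0000 continue
k=2: (k=2,j=0): S=42.1135, K−S=42.1965, hold=40.9426 ⇒ V=42.1965 exercise | (k=2,j=1): S=75.8000, K−S=8.5100, hold=17.0491 ⇒ V=17.0491 continue | (k=2,j=2): S=136.4321, K−S=0.0000, hold=2.4767 ⇒ V=2.4767 continue
k=1: (k=1,j=0): S=56.4996, K−S=27.8104, hold=30.3620 ⇒ V=30.3620 continue | (k=1,j=1): S=101.6934, K−S=0.0000, hold=10.3013 ⇒ V=10.3013 continue
k=0: (k=0,j=0): S=75.8000, K−S=8.5100, hold=20.9704 ⇒ V=20.9704 continue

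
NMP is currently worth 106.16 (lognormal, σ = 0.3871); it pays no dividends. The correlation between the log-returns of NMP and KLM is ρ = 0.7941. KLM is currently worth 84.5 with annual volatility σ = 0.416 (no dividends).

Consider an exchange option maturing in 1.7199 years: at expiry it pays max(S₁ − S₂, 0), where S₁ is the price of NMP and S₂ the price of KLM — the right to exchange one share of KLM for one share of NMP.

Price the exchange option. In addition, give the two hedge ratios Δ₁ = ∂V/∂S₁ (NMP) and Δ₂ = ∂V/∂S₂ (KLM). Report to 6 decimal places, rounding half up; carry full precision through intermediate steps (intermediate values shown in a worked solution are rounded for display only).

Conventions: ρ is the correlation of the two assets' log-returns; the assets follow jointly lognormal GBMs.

exchange price = 26.446371
Δ1 = 0.799939
Δ2 = -0.692014

σ_eff = √(σ₁² + σ₂² − 2ρσ₁σ₂) = √(0.3871² + 0.416² − 2·0.7941·0.3871·0.416) = 0.259131
d₁ = (ln(S₁/S₂) + (q₂ − q₁ + σ_eff²/2)T) / (σ_eff√T) = (ln(106.16/84.5) + (0.0 − 0.0 + 0.033574)·1.7199) / 0.339837 = 0.841404
d₂ = d₁ − σ_eff√T = 0.841404 − 0.339837 = 0.501567
N(d₁) = 0.799939,  N(d₂) = 0.692014
V = S₁·e^{−q₁T}·N(d₁) − S₂·e^{−q₂T}·N(d₂) = 84.921556 − 58.475186 = 26.446371
Key observation: r never enters — measured in units of KLM, the claim is a call on S₁/S₂ struck at 1, so only the dividend yields and σ_eff matter.
Δ₁ = e^{−q₁T}·N(d₁) = 0.799939;  Δ₂ = −e^{−q₂T}·N(d₂) = -0.692014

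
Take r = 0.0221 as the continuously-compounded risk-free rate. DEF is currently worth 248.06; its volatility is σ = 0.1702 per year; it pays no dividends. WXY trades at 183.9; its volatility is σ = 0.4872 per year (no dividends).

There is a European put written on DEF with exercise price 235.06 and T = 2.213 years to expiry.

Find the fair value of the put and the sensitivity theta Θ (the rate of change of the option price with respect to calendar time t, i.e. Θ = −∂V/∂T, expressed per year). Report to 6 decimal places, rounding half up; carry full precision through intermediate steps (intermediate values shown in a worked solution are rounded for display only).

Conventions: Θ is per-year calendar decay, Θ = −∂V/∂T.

σ√T = 0.1702·√2.213 = 0.253192
d₁ = (ln(S/K) + (r+σ²/2)T) / (σ√T) = (ln(248.06/235.06) + (0.0221+0.1702²/2)·2.213) / 0.253192 = (0.053830 + 0.080960) / 0.253192 = 0.532364
d₂ = d₁ − σ√T = 0.532364 − 0.253192 = 0.279171
e^{−rT} = 0.952269
N(−d₁) = 0.297237,  N(−d₂) = 0.390057
Put price V = K·e^{−rT}·N(−d₂) − S·N(−d₁) = 87.310452 − 73.732635 = 13.577816
φ(d₁) = (1/√(2π))·e^{−d₁²/2} = 0.346233
Θ = −S·φ(d₁)·σ/(2√T) + r·K·e^{−rT}·N(−d₂) = −4.913192 + 1.929561 = -2.983631

price = 13.577816
Θ = -2.983631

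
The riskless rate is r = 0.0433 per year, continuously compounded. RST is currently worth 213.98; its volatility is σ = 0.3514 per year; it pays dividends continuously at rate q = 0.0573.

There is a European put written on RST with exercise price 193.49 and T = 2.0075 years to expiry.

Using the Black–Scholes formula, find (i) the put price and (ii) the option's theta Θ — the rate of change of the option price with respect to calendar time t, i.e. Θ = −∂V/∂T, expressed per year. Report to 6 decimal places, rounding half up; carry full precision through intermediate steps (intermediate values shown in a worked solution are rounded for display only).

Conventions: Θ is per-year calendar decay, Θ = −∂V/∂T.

σ√T = 0.3514·√2.0075 = 0.497886
d₁ = (ln(S/K) + (r−q+σ²/2)T) / (σ√T) = (ln(213.98/193.49) + (0.0433−0.0573+0.3514²/2)·2.0075) / 0.497886 = (0.100657 + 0.095840) / 0.497886 = 0.394662
d₂ = d₁ − σ√T = 0.394662 − 0.497886 = -0.103223
e^{−rT} = 0.916746
e^{−qT} = 0.891340
N(−d₁) = 0.346546,  N(−d₂) = 0.541107
Put price V = K·e^{−rT}·N(−d₂) − S·e^{−qT}·N(−d₁) = 95.982217 − 66.096323 = 29.885895
φ(d₁) = (1/√(2π))·e^{−d₁²/2} = 0.369052
Θ = −S·e^{−qT}·φ(d₁)·σ/(2√T) − q·S·e^{−qT}·N(−d₁) + r·K·e^{−rT}·N(−d₂) = −8.728667 − 3.787319 + 4.156030 = -8.359956

price = 29.885895
Θ = -8.359956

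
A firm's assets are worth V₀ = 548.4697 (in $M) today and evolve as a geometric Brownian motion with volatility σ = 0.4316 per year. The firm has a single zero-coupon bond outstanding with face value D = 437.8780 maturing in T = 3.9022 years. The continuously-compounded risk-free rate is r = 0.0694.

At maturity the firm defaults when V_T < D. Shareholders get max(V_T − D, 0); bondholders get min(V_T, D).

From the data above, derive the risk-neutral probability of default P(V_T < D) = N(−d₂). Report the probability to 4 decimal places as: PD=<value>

PD=0.4382

With assets at 548.4697 and a single debt payment of 437.8780 at 3.9022 years:
d₁ = [ln(V₀/D) + (r + σ²/2)T] / (σ√T)
   = [ln(548.4697/437.8780) + (0.0694 + 0.5·0.4316²)·3.9022] / (0.4316·√3.9022)
   = [0.225192 + 0.634261] / 0.852582 = 1.008058
d₂ = d₁ − σ√T = 1.008058 − 0.852582 = 0.155476
risk-neutral PD = N(−d₂) = N(-0.155476) = 0.438223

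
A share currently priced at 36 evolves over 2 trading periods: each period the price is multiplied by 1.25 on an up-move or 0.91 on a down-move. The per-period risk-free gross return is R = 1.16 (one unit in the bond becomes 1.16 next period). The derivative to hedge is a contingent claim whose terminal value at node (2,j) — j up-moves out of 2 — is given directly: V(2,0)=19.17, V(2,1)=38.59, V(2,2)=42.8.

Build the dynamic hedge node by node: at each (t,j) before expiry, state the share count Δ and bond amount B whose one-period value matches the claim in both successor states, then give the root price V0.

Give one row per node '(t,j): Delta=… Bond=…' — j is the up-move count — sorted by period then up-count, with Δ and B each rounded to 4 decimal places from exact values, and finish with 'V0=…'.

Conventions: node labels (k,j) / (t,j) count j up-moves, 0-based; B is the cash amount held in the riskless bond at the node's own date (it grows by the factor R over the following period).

Arbitrage-free pricing uses the up-move probability p* = (R−d)/(u−d) = 0.7353, discounting each step at R = 1.16.
Payoffs at expiry: V(2,0)=19.1700, V(2,1)=38.5900, V(2,2)=42.8000
Node (1,0) S=32.7600: V=(p*·38.5900+(1−p*)·19.1700)/1.16=28.8357; Δ=(38.5900−19.1700)/(40.9500−29.8116)=1.7435; B=V−Δ·S=-28.2819
Node (1,1) S=45.0000: V=(p*·42.8000+(1−p*)·38.5900)/1.16=35.9359; Δ=(42.8000−38.5900)/(56.2500−40.9500)=0.2752; B=V−Δ·S=23.5535
Node (0,0) S=36.0000: V=(p*·35.9359+(1−p*)·28.8357)/1.16=29.3590; Δ=(35.9359−28.8357)/(45.0000−32.7600)=0.5801; B=V−Δ·S=8.4762
Check: Δ(0,0)·S0 + B(0,0) = 29.3590 = V0.

(0,0): Delta=0.5801 Bond=8.4762
(1,0): Delta=1.7435 Bond=-28.2819
(1,1): Delta=0.2752 Bond=23.5535
V0=29.3590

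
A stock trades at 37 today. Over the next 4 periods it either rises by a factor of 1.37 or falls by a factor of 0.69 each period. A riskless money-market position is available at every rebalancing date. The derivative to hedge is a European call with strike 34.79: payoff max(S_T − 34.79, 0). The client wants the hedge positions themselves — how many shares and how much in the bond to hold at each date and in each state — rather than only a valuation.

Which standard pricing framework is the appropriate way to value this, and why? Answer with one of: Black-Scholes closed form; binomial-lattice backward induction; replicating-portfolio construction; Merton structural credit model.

framework: replicating-portfolio construction

Key observation: the mandate to exhibit the hedge at every date and state singles out the replicating-portfolio construction on the 4-period tree with factors 1.37 and 0.69 from 37.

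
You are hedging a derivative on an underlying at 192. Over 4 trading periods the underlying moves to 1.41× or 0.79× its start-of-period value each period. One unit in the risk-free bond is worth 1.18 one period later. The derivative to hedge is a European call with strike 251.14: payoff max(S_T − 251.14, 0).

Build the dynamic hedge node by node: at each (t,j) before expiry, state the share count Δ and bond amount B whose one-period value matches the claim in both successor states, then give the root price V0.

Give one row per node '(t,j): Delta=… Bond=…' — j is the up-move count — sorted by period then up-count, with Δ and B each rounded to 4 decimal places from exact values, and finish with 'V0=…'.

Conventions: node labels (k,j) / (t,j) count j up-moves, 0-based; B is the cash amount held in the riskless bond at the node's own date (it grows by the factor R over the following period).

(0,0): Delta=0.8165 Bond=-82.6131
(1,0): Delta=0.5259 Bond=-53.4091
(1,1): Delta=0.9125 Bond=-123.4759
(2,0): Delta=0.0000 Bond=0.0000
(2,1): Delta=0.6997 Bond=-100.1901
(2,2): Delta=0.9828 Bond=-172.5418
(3,0): Delta=0.0000 Bond=0.0000
(3,1): Delta=0.0000 Bond=0.0000
(3,2): Delta=0.9309 Bond=-187.9463
(3,3): Delta=1.0000 Bond=-212.8305
V0=74.1590

Arbitrage-free pricing uses the up-move probability p* = (R−d)/(u−d) = 0.6290, discounting each step at R = 1.18.
Terminal payoffs: V(4,0)=0.0000, V(4,1)=0.0000, V(4,2)=0.0000, V(4,3)=174.0526, V(4,4)=507.7480
(3,0): S=94.6635. Δ = (V_up−V_dn)/(S_up−S_dn) = (0.0000−0.0000)/(133.4755−74.7842) = 0.0000. V = [p*·0.0000 + (1−p*)·0.0000]/1.18 = 0.0000. B = V − Δ·S = 0.0000.
(3,1): S=168.9564. Δ = (V_up−V_dn)/(S_up−S_dn) = (0.0000−0.0000)/(238.2285−133.4755) = 0.0000. V = [p*·0.0000 + (1−p*)·0.0000]/1.18 = 0.0000. B = V − Δ·S = 0.0000.
(3,2): S=301.5550. Δ = (V_up−V_dn)/(S_up−S_dn) = (174.0526−0.0000)/(425.1926−238.2285) = 0.9309. V = [p*·174.0526 + (1−p*)·0.0000]/1.18 = 92.7836. B = V − Δ·S = -187.9463.
(3,3): S=538.2184. Δ = (V_up−V_dn)/(S_up−S_dn) = (507.7480−174.0526)/(758.8880−425.1926) = 1.0000. V = [p*·507.7480 + (1−p*)·174.0526]/1.18 = 325.3879. B = V − Δ·S = -212.8305.
(2,0): S=119.8272. Δ = (V_up−V_dn)/(S_up−S_dn) = (0.0000−0.0000)/(168.9564−94.6635) = 0.0000. V = [p*·0.0000 + (1−p*)·0.0000]/1.18 = 0.0000. B = V − Δ·S = 0.0000.
(2,1): S=213.8688. Δ = (V_up−V_dn)/(S_up−S_dn) = (92.7836−0.0000)/(301.5550−168.9564) = 0.6997. V = [p*·92.7836 + (1−p*)·0.0000]/1.18 = 49.4609. B = V − Δ·S = -100.1901.
(2,2): S=381.7152. Δ = (V_up−V_dn)/(S_up−S_dn) = (325.3879−92.7836)/(538.2184−301.5550) = 0.9828. V = [p*·325.3879 + (1−p*)·92.7836]/1.18 = 202.6265. B = V − Δ·S = -172.5418.
(1,0): S=151.6800. Δ = (V_up−V_dn)/(S_up−S_dn) = (49.4609−0.0000)/(213.8688−119.8272) = 0.5259. V = [p*·49.4609 + (1−p*)·0.0000]/1.18 = 26.3665. B = V − Δ·S = -53.4091.
(1,1): S=270.7200. Δ = (V_up−V_dn)/(S_up−S_dn) = (202.6265−49.4609)/(381.7152−213.8688) = 0.9125. V = [p*·202.6265 + (1−p*)·49.4609]/1.18 = 123.5652. B = V − Δ·S = -123.4759.
(0,0): S=192.0000. Δ = (V_up−V_dn)/(S_up−S_dn) = (123.5652−26.3665)/(270.7200−151.6800) = 0.8165. V = [p*·123.5652 + (1−p*)·26.3665]/1.18 = 74.1590. B = V − Δ·S = -82.6131.
Check: Δ(0,0)·S0 + B(0,0) = 74.1590 = V0.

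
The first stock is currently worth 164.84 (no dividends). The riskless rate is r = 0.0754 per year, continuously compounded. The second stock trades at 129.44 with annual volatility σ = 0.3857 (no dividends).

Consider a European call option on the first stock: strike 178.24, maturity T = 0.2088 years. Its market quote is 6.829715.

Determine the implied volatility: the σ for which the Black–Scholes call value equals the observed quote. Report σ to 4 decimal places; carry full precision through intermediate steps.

At σ = 0.3667 the Black–Scholes value reproduces the quote:
σ√T = 0.3667·√0.2088 = 0.167562
d₁ = (ln(S/K) + (r+σ²/2)T) / (σ√T) = (ln(164.84/178.24) + (0.0754+0.3667²/2)·0.2088) / 0.167562 = (-0.078156 + 0.029782) / 0.167562 = -0.288690
d₂ = d₁ − σ√T = -0.288690 − 0.167562 = -0.456252
e^{−rT} = 0.984380
N(d₁) = 0.386409,  N(d₂) = 0.324104
V = S·N(d₁) − K·e^{−rT}·N(d₂) = 63.695697 − 56.865982 = 6.829715 (matching the quote); vega is positive throughout, so no other σ reproduces this price

sigma = 0.3667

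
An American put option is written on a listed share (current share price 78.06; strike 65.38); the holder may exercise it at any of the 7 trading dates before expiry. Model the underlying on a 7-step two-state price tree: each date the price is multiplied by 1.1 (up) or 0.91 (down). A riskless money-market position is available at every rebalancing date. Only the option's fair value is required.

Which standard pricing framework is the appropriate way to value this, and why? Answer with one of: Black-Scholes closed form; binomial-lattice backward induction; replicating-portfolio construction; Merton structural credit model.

framework: binomial-lattice backward induction

Key observation: the defining feature is the embedded early-exercise option across 7 discrete dates on the spot-78.06 tree; pricing the strike-65.38 put means working backward with an exercise test at every node.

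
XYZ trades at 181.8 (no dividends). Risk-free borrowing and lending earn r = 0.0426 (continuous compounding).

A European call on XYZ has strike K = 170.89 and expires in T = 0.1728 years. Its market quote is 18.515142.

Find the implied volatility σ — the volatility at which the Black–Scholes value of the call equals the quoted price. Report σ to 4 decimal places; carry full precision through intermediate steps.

At σ = 0.3924 the Black–Scholes value reproduces the quote:
σ√T = 0.3924·√0.1728 = 0.163118
d₁ = (ln(S/K) + (r+σ²/2)T) / (σ√T) = (ln(181.8/170.89) + (0.0426+0.3924²/2)·0.1728) / 0.163118 = (0.061887 + 0.020665) / 0.163118 = 0.506089
d₂ = d₁ − σ√T = 0.506089 − 0.163118 = 0.342972
e^{−rT} = 0.992666
N(d₁) = 0.693603,  N(d₂) = 0.634190
V = S·N(d₁) − K·e^{−rT}·N(d₂) = 126.097023 − 107.581881 = 18.515142 (equal to the quote); since ∂V/∂σ > 0 for all σ, the implied volatility is unique

sigma = 0.3924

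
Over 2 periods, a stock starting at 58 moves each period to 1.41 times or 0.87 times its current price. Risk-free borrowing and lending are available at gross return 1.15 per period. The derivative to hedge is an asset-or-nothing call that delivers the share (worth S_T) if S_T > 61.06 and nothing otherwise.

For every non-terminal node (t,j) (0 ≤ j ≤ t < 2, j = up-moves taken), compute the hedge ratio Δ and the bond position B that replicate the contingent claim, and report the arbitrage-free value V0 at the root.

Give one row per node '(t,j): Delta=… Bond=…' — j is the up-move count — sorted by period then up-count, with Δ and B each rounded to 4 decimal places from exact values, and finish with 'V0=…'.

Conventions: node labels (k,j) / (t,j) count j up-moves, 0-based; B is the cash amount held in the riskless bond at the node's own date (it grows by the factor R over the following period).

Since d<R<u, set p* = (R−d)/(u−d) = 0.5185; price each node as the discounted p*-expectation of its children.
Terminal payoffs: V(2,0)=0.0000, V(2,1)=71.1486, V(2,2)=115.3098
  t=1,j=0: stock 50.4600 → up 71.1486 (V=71.1486), down 43.9002 (V=0.0000). Price 32.0799; hedge Δ=2.6111, bond B=-99.6768.
  t=1,j=1: stock 81.7800 → up 115.3098 (V=115.3098), down 71.1486 (V=71.1486). Price 81.7800; hedge Δ=1.0000, bond B=0.0000.
  t=0,j=0: stock 58.0000 → up 81.7800 (V=81.7800), down 50.4600 (V=32.0799). Price 50.3046; hedge Δ=1.5868, bond B=-41.7326.
Check: Δ(0,0)·S0 + B(0,0) = 50.3046 = V0.

(0,0): Delta=1.5868 Bond=-41.7326
(1,0): Delta=2.6111 Bond=-99.6768
(1,1): Delta=1.0000 Bond=0.0000
V0=50.3046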